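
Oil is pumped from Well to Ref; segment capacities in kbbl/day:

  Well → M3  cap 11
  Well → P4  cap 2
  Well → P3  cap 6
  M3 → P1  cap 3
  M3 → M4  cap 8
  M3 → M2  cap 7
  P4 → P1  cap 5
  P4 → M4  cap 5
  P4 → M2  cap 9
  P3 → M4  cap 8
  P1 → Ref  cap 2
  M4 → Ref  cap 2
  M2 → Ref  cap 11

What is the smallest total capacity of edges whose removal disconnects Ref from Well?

13

Augment Well→M3→P1→Ref: bottleneck 2, flow now 2.
Augment Well→M3→M4→Ref: bottleneck 2, flow now 4.
Augment Well→M3→M2→Ref: bottleneck 7, flow now 11.
Augment Well→P4→M2→Ref: bottleneck 2, flow now 13.
No augmenting path remains; maximum flow = 13.
By max-flow min-cut, the minimum cut capacity equals the max flow.
In the residual graph, reachable from Well: {Well, M3, P3, P1, M4}.
Min-cut edges: Well→P4 (2), M3→M2 (7), P1→Ref (2), M4→Ref (2); capacity 2 + 7 + 2 + 2 = 13.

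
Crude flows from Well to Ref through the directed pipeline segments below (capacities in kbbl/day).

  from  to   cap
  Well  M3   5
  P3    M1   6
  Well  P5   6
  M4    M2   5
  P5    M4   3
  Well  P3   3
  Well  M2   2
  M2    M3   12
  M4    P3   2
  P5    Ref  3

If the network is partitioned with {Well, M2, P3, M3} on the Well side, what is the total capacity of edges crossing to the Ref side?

12

Edges leaving {Well, M2, P3, M3}: Well→P5 (6), P3→M1 (6).
Cut capacity = 6 + 6 = 12.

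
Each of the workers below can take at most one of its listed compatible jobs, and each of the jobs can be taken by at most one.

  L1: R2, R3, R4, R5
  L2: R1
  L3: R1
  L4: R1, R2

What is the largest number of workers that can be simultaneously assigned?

Unit-capacity flow: source→left, listed edges, right→sink; max matching = max flow.
Augmenting path L1→R2 (+1); matched 1.
Augmenting path L2→R1 (+1); matched 2.
Augmenting path L4→R2→L1→R3 (+1); matched 3.
No augmenting path remains; maximum matching = 3.
König certificate: {L1, L4, R1} is a vertex cover of size 3 (every listed pair touches it), so no matching can be larger.

3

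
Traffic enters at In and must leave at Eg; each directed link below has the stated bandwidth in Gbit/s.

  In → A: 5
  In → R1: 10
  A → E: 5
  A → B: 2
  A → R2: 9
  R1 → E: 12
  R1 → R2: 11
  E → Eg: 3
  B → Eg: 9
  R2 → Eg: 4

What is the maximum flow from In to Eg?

Augment In→A→E→Eg: bottleneck 3, flow now 3.
Augment In→A→B→Eg: bottleneck 2, flow now 5.
Augment In→R1→R2→Eg: bottleneck 4, flow now 9.
No augmenting path remains; maximum flow = 9.
In the residual graph, reachable from In: {In, A, R1, E, R2}.
Min-cut edges: A→B (2), E→Eg (3), R2→Eg (4); capacity 2 + 3 + 4 = 9.
This cut is saturated, so no flow can exceed 9.

9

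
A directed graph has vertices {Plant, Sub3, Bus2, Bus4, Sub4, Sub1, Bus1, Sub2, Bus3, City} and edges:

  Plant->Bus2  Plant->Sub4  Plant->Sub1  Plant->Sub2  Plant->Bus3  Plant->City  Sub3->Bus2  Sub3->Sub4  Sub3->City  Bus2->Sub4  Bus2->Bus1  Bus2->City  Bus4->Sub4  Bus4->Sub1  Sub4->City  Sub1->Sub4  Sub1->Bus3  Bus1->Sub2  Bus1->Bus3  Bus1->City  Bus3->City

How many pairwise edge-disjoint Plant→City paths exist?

Assign every edge capacity 1; by Menger, the answer equals the max flow.
Path Plant→City (+1); total 1.
Path Plant→Bus2→City (+1); total 2.
Path Plant→Sub4→City (+1); total 3.
Path Plant→Bus3→City (+1); total 4.
No residual Plant→City path; max flow = 4.
Certifying cut of size 4: {Bus3→City, Plant→Bus2, Plant→City, Sub4→City}.

4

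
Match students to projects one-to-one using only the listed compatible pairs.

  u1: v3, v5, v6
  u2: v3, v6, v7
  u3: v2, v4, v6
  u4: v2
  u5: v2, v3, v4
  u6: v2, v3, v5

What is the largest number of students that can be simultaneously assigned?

Unit-capacity flow: source→left, listed edges, right→sink; max matching = max flow.
Augmenting path u1→v3 (+1); matched 1.
Augmenting path u2→v6 (+1); matched 2.
Augmenting path u3→v2 (+1); matched 3.
Augmenting path u5→v4 (+1); matched 4.
Augmenting path u6→v5 (+1); matched 5.
Augmenting path u4→v2→u3→v6→u2→v7 (+1); matched 6.
No augmenting path remains; maximum matching = 6.
König certificate: {u1, u2, u3, u4, u5, u6} is a vertex cover of size 6 (every listed pair touches it), so no matching can be larger.

6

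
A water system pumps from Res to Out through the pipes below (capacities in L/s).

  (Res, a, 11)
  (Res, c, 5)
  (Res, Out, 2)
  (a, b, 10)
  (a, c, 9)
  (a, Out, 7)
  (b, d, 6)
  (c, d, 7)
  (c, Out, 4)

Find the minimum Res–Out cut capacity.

13

Augment Res→Out: bottleneck 2, flow now 2.
Augment Res→a→Out: bottleneck 7, flow now 9.
Augment Res→c→Out: bottleneck 4, flow now 13.
No augmenting path remains; maximum flow = 13.
By max-flow min-cut, the minimum cut capacity equals the max flow.
In the residual graph, reachable from Res: {Res, a, b, c, d}.
Min-cut edges: Res→Out (2), a→Out (7), c→Out (4); capacity 2 + 7 + 4 = 13.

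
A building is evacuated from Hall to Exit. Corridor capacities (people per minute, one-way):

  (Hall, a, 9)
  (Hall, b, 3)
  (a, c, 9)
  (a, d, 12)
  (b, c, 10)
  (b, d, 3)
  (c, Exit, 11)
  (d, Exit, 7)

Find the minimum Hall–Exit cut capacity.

12

Augment Hall→a→c→Exit: bottleneck 9, flow now 9.
Augment Hall→b→c→Exit: bottleneck 2, flow now 11.
Augment Hall→b→d→Exit: bottleneck 1, flow now 12.
No augmenting path remains; maximum flow = 12.
By max-flow min-cut, the minimum cut capacity equals the max flow.
In the residual graph, reachable from Hall: {Hall}.
Min-cut edges: Hall→a (9), Hall→b (3); capacity 9 + 3 = 12.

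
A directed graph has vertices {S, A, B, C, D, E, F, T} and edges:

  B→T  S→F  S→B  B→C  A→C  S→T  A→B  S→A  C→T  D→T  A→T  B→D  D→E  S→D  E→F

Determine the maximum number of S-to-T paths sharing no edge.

4

Assign every edge capacity 1; by Menger, the answer equals the max flow.
Path S→T (+1); total 1.
Path S→A→T (+1); total 2.
Path S→B→T (+1); total 3.
Path S→D→T (+1); total 4.
No residual S→T path; max flow = 4.
Certifying cut of size 4: {S→A, S→B, S→D, S→T}.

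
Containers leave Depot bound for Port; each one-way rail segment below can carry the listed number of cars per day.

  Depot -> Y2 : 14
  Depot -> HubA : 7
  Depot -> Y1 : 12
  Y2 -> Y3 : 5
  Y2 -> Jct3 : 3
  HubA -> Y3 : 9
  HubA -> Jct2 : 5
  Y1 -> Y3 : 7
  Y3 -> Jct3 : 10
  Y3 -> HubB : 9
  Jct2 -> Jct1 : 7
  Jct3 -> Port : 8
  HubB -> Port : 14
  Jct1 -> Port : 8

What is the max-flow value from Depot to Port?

22

Augment Depot→Y2→Jct3→Port: bottleneck 3, flow now 3.
Augment Depot→Y2→Y3→Jct3→Port: bottleneck 5, flow now 8.
Augment Depot→HubA→Y3→HubB→Port: bottleneck 7, flow now 15.
Augment Depot→Y1→Y3→HubB→Port: bottleneck 2, flow now 17.
Augment Depot→Y1→Y3→HubA→Jct2→Jct1→Port: bottleneck 5, flow now 22. (uses reverse residual edge)
No augmenting path remains; maximum flow = 22.
In the residual graph, reachable from Depot: {Depot, Y2, Y1}.
Min-cut edges: Depot→HubA (7), Y2→Y3 (5), Y2→Jct3 (3), Y1→Y3 (7); capacity 7 + 5 + 3 + 7 = 22.
This cut is saturated, so no flow can exceed 22.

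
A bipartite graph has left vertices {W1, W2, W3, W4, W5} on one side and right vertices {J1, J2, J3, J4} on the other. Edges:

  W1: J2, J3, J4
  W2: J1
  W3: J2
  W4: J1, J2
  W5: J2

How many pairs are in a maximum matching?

Unit-capacity flow: source→left, listed edges, right→sink; max matching = max flow.
Augmenting path W1→J2 (+1); matched 1.
Augmenting path W2→J1 (+1); matched 2.
Augmenting path W3→J2→W1→J3 (+1); matched 3.
No augmenting path remains; maximum matching = 3.
König certificate: {W1, J1, J2} is a vertex cover of size 3 (every listed pair touches it), so no matching can be larger.

3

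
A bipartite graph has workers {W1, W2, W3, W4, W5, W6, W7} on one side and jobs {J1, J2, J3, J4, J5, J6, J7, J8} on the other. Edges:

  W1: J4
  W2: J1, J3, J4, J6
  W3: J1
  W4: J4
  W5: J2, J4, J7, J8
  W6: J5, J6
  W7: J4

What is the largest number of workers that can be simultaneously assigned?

5

Unit-capacity flow: source→left, listed edges, right→sink; max matching = max flow.
Augmenting path W1→J4 (+1); matched 1.
Augmenting path W2→J1 (+1); matched 2.
Augmenting path W5→J2 (+1); matched 3.
Augmenting path W6→J5 (+1); matched 4.
Augmenting path W3→J1→W2→J3 (+1); matched 5.
No augmenting path remains; maximum matching = 5.
König certificate: {W2, W3, W5, W6, J4} is a vertex cover of size 5 (every listed pair touches it), so no matching can be larger.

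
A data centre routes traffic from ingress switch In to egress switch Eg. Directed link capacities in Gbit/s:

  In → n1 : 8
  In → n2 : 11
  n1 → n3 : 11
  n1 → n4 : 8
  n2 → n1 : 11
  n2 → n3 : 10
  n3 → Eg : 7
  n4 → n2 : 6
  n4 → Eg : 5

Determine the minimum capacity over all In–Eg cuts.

12

Augment In→n1→n3→Eg: bottleneck 7, flow now 7.
Augment In→n1→n4→Eg: bottleneck 1, flow now 8.
Augment In→n2→n1→n4→Eg: bottleneck 4, flow now 12.
No augmenting path remains; maximum flow = 12.
By max-flow min-cut, the minimum cut capacity equals the max flow.
In the residual graph, reachable from In: {In, n1, n2, n3, n4}.
Min-cut edges: n3→Eg (7), n4→Eg (5); capacity 7 + 5 = 12.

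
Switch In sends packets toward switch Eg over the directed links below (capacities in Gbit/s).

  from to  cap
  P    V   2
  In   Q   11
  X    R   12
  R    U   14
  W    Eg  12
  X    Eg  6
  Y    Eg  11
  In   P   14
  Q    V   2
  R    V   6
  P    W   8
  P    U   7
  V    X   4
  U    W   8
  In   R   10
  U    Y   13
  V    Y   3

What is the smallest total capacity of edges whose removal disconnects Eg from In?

26

Augment In→P→W→Eg: bottleneck 8, flow now 8.
Augment In→P→U→W→Eg: bottleneck 4, flow now 12.
Augment In→P→U→Y→Eg: bottleneck 2, flow now 14.
Augment In→Q→V→X→Eg: bottleneck 2, flow now 16.
Augment In→R→U→Y→Eg: bottleneck 9, flow now 25.
Augment In→R→V→X→Eg: bottleneck 1, flow now 26.
No augmenting path remains; maximum flow = 26.
By max-flow min-cut, the minimum cut capacity equals the max flow.
In the residual graph, reachable from In: {In, Q}.
Min-cut edges: In→P (14), In→R (10), Q→V (2); capacity 14 + 10 + 2 = 26.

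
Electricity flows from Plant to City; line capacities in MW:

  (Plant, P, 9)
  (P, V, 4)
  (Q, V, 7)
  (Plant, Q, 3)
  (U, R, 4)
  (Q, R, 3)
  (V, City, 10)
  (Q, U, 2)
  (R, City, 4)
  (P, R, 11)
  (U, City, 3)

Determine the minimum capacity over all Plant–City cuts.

11

Augment Plant→P→R→City: bottleneck 4, flow now 4.
Augment Plant→P→V→City: bottleneck 4, flow now 8.
Augment Plant→Q→U→City: bottleneck 2, flow now 10.
Augment Plant→Q→V→City: bottleneck 1, flow now 11.
No augmenting path remains; maximum flow = 11.
By max-flow min-cut, the minimum cut capacity equals the max flow.
In the residual graph, reachable from Plant: {Plant, P, R}.
Min-cut edges: Plant→Q (3), P→V (4), R→City (4); capacity 3 + 4 + 4 = 11.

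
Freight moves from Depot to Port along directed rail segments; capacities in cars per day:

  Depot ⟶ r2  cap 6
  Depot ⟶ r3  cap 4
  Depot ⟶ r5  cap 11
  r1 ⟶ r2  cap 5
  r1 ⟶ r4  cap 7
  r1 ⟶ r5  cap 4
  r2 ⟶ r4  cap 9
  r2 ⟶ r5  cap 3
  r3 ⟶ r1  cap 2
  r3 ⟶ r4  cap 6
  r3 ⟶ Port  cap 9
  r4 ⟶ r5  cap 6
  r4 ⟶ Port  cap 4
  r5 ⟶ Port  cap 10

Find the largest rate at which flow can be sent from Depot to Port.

18

Augment Depot→r3→Port: bottleneck 4, flow now 4.
Augment Depot→r5→Port: bottleneck 10, flow now 14.
Augment Depot→r2→r4→Port: bottleneck 4, flow now 18.
No augmenting path remains; maximum flow = 18.
In the residual graph, reachable from Depot: {Depot, r2, r4, r5}.
Min-cut edges: Depot→r3 (4), r4→Port (4), r5→Port (10); capacity 4 + 4 + 10 = 18.
This cut is saturated, so no flow can exceed 18.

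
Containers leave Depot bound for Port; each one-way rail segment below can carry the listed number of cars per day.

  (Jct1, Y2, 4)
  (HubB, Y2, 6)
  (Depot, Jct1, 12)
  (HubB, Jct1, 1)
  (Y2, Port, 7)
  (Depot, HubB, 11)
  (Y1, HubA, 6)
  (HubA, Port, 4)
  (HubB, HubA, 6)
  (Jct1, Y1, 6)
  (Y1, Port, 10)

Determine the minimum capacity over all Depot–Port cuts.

Augment Depot→Jct1→Y1→Port: bottleneck 6, flow now 6.
Augment Depot→Jct1→Y2→Port: bottleneck 4, flow now 10.
Augment Depot→HubB→HubA→Port: bottleneck 4, flow now 14.
Augment Depot→HubB→Y2→Port: bottleneck 3, flow now 17.
No augmenting path remains; maximum flow = 17.
By max-flow min-cut, the minimum cut capacity equals the max flow.
In the residual graph, reachable from Depot: {Depot, Jct1, HubB, HubA, Y2}.
Min-cut edges: Jct1→Y1 (6), HubA→Port (4), Y2→Port (7); capacity 6 + 4 + 7 = 17.

17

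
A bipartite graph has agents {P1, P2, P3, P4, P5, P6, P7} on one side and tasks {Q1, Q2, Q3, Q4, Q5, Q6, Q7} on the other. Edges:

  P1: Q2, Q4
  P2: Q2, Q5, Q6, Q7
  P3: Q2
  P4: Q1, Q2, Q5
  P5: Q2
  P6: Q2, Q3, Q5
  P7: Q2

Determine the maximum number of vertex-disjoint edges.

5

Unit-capacity flow: source→left, listed edges, right→sink; max matching = max flow.
Augmenting path P1→Q2 (+1); matched 1.
Augmenting path P2→Q5 (+1); matched 2.
Augmenting path P4→Q1 (+1); matched 3.
Augmenting path P6→Q3 (+1); matched 4.
Augmenting path P3→Q2→P1→Q4 (+1); matched 5.
No augmenting path remains; maximum matching = 5.
König certificate: {P1, P2, P4, P6, Q2} is a vertex cover of size 5 (every listed pair touches it), so no matching can be larger.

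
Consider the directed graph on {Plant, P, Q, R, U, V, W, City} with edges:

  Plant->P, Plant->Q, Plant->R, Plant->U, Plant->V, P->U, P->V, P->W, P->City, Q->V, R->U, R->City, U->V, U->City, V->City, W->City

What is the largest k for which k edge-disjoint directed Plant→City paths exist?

4

Assign every edge capacity 1; by Menger, the answer equals the max flow.
Path Plant→P→City (+1); total 1.
Path Plant→R→City (+1); total 2.
Path Plant→U→City (+1); total 3.
Path Plant→V→City (+1); total 4.
No residual Plant→City path; max flow = 4.
Certifying cut of size 4: {Plant→P, Plant→R, Plant→U, V→City}.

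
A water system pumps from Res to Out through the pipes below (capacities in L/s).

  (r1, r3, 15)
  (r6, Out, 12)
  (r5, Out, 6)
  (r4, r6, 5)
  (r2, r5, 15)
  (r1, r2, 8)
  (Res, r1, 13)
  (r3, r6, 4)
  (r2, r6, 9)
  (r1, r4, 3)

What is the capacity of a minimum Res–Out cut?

Augment Res→r1→r2→r5→Out: bottleneck 6, flow now 6.
Augment Res→r1→r2→r6→Out: bottleneck 2, flow now 8.
Augment Res→r1→r3→r6→Out: bottleneck 4, flow now 12.
Augment Res→r1→r4→r6→Out: bottleneck 1, flow now 13.
No augmenting path remains; maximum flow = 13.
By max-flow min-cut, the minimum cut capacity equals the max flow.
In the residual graph, reachable from Res: {Res}.
Min-cut edges: Res→r1 (13); capacity 13 = 13.

13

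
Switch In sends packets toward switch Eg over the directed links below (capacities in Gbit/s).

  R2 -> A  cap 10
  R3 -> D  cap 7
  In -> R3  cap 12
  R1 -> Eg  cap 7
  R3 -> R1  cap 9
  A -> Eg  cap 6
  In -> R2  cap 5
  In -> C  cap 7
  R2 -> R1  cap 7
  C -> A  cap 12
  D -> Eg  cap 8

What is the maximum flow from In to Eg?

20

Augment In→R3→R1→Eg: bottleneck 7, flow now 7.
Augment In→R3→D→Eg: bottleneck 5, flow now 12.
Augment In→R2→A→Eg: bottleneck 5, flow now 17.
Augment In→C→A→Eg: bottleneck 1, flow now 18.
Augment In→C→A→R2→R1→R3→D→Eg: bottleneck 2, flow now 20. (uses reverse residual edge)
No augmenting path remains; maximum flow = 20.
In the residual graph, reachable from In: {In, R3, R2, C, R1, A}.
Min-cut edges: R3→D (7), R1→Eg (7), A→Eg (6); capacity 7 + 7 + 6 = 20.
This cut is saturated, so no flow can exceed 20.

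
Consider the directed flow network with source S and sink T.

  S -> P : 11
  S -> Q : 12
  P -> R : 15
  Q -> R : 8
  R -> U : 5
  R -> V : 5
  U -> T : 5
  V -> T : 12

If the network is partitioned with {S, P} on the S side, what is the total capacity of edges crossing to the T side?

27

Edges leaving {S, P}: S→Q (12), P→R (15).
Cut capacity = 12 + 15 = 27.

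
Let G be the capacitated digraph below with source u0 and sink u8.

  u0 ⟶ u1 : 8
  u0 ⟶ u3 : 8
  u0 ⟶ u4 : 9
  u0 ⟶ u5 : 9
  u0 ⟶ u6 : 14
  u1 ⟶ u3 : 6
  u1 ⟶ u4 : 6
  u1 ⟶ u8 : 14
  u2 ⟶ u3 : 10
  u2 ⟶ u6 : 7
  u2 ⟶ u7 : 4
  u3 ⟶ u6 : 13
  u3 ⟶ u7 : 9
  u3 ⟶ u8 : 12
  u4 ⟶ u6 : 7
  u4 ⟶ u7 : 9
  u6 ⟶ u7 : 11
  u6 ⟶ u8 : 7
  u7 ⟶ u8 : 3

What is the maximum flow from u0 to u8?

26

Augment u0→u1→u8: bottleneck 8, flow now 8.
Augment u0→u3→u8: bottleneck 8, flow now 16.
Augment u0→u6→u8: bottleneck 7, flow now 23.
Augment u0→u4→u7→u8: bottleneck 3, flow now 26.
No augmenting path remains; maximum flow = 26.
In the residual graph, reachable from u0: {u0, u4, u5, u6, u7}.
Min-cut edges: u0→u1 (8), u0→u3 (8), u6→u8 (7), u7→u8 (3); capacity 8 + 8 + 7 + 3 = 26.
This cut is saturated, so no flow can exceed 26.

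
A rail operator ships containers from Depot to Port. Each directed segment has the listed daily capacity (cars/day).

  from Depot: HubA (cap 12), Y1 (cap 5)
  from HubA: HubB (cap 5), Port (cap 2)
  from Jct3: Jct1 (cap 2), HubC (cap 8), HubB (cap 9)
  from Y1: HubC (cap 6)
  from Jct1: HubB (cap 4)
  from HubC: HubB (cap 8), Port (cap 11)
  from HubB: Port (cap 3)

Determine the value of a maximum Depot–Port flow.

Augment Depot→HubA→Port: bottleneck 2, flow now 2.
Augment Depot→HubA→HubB→Port: bottleneck 3, flow now 5.
Augment Depot→Y1→HubC→Port: bottleneck 5, flow now 10.
No augmenting path remains; maximum flow = 10.
In the residual graph, reachable from Depot: {Depot, HubA, HubB}.
Min-cut edges: Depot→Y1 (5), HubA→Port (2), HubB→Port (3); capacity 5 + 2 + 3 = 10.
This cut is saturated, so no flow can exceed 10.

10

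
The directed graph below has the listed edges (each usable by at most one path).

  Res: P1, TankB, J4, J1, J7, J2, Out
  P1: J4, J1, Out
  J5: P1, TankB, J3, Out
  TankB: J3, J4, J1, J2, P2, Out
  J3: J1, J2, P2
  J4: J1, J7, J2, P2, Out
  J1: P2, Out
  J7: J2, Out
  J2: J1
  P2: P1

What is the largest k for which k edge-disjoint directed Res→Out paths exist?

6

Assign every edge capacity 1; by Menger, the answer equals the max flow.
Path Res→Out (+1); total 1.
Path Res→P1→Out (+1); total 2.
Path Res→TankB→Out (+1); total 3.
Path Res→J4→Out (+1); total 4.
Path Res→J1→Out (+1); total 5.
Path Res→J7→Out (+1); total 6.
No residual Res→Out path; max flow = 6.
Certifying cut of size 6: {J1→Out, J4→Out, J7→Out, P1→Out, Res→Out, Res→TankB}.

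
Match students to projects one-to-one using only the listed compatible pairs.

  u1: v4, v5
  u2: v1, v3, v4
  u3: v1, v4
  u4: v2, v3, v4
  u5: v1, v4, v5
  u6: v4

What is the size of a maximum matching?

Unit-capacity flow: source→left, listed edges, right→sink; max matching = max flow.
Augmenting path u1→v4 (+1); matched 1.
Augmenting path u2→v1 (+1); matched 2.
Augmenting path u4→v2 (+1); matched 3.
Augmenting path u5→v5 (+1); matched 4.
Augmenting path u3→v1→u2→v3 (+1); matched 5.
No augmenting path remains; maximum matching = 5.
König certificate: {u2, u4, v1, v4, v5} is a vertex cover of size 5 (every listed pair touches it), so no matching can be larger.

5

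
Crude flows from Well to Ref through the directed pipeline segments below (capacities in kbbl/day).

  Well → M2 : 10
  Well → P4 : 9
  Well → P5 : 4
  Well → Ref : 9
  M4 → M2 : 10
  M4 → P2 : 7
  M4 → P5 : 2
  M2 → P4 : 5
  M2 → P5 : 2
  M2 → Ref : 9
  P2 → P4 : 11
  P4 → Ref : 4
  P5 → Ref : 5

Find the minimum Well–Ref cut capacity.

Augment Well→Ref: bottleneck 9, flow now 9.
Augment Well→M2→Ref: bottleneck 9, flow now 18.
Augment Well→P4→Ref: bottleneck 4, flow now 22.
Augment Well→P5→Ref: bottleneck 4, flow now 26.
Augment Well→M2→P5→Ref: bottleneck 1, flow now 27.
No augmenting path remains; maximum flow = 27.
By max-flow min-cut, the minimum cut capacity equals the max flow.
In the residual graph, reachable from Well: {Well, P4}.
Min-cut edges: Well→M2 (10), Well→P5 (4), Well→Ref (9), P4→Ref (4); capacity 10 + 4 + 9 + 4 = 27.

27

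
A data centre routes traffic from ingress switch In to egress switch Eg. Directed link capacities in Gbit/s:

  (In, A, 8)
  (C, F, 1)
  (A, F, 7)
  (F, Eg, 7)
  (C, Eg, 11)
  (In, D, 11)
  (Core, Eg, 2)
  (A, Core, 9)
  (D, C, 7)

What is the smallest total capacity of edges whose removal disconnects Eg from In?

Augment In→D→C→Eg: bottleneck 7, flow now 7.
Augment In→A→Core→Eg: bottleneck 2, flow now 9.
Augment In→A→F→Eg: bottleneck 6, flow now 15.
No augmenting path remains; maximum flow = 15.
By max-flow min-cut, the minimum cut capacity equals the max flow.
In the residual graph, reachable from In: {In, D}.
Min-cut edges: In→A (8), D→C (7); capacity 8 + 7 = 15.

15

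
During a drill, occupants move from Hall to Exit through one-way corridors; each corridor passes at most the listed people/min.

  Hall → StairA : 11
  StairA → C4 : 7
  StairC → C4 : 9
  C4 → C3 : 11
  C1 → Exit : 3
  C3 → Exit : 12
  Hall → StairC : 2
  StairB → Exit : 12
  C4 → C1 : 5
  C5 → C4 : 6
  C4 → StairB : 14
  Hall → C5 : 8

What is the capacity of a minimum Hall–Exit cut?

Augment Hall→StairA→C4→StairB→Exit: bottleneck 7, flow now 7.
Augment Hall→StairC→C4→StairB→Exit: bottleneck 2, flow now 9.
Augment Hall→C5→C4→StairB→Exit: bottleneck 3, flow now 12.
Augment Hall→C5→C4→C3→Exit: bottleneck 3, flow now 15.
No augmenting path remains; maximum flow = 15.
By max-flow min-cut, the minimum cut capacity equals the max flow.
In the residual graph, reachable from Hall: {Hall, StairA, C5}.
Min-cut edges: Hall→StairC (2), StairA→C4 (7), C5→C4 (6); capacity 2 + 7 + 6 = 15.

15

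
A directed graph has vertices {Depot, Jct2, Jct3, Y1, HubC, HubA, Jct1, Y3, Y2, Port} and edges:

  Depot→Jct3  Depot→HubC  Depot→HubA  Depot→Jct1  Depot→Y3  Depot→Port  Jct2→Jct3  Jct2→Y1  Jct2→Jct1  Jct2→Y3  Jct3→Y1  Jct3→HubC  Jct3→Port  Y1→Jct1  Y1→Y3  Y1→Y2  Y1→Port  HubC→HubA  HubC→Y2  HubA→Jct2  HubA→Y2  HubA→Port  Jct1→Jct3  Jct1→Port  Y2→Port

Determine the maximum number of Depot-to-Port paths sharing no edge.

Assign every edge capacity 1; by Menger, the answer equals the max flow.
Path Depot→Port (+1); total 1.
Path Depot→Jct3→Port (+1); total 2.
Path Depot→HubA→Port (+1); total 3.
Path Depot→Jct1→Port (+1); total 4.
Path Depot→HubC→Y2→Port (+1); total 5.
No residual Depot→Port path; max flow = 5.
Certifying cut of size 5: {Depot→HubA, Depot→HubC, Depot→Jct1, Depot→Jct3, Depot→Port}.

5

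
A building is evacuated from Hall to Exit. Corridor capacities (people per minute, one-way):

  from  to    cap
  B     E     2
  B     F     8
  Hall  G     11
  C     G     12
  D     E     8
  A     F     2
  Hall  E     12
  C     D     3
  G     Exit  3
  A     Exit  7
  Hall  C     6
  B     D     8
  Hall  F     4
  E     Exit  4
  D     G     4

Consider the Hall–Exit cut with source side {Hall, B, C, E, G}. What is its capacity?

30

Edges leaving {Hall, B, C, E, G}: Hall→F (4), B→D (8), B→F (8), C→D (3), E→Exit (4), G→Exit (3).
Cut capacity = 4 + 8 + 8 + 3 + 4 + 3 = 30.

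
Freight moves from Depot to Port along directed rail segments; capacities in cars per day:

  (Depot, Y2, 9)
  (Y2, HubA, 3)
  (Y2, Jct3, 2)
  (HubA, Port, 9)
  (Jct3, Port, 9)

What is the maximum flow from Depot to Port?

Augment Depot→Y2→HubA→Port: bottleneck 3, flow now 3.
Augment Depot→Y2→Jct3→Port: bottleneck 2, flow now 5.
No augmenting path remains; maximum flow = 5.
In the residual graph, reachable from Depot: {Depot, Y2}.
Min-cut edges: Y2→HubA (3), Y2→Jct3 (2); capacity 3 + 2 = 5.
This cut is saturated, so no flow can exceed 5.

5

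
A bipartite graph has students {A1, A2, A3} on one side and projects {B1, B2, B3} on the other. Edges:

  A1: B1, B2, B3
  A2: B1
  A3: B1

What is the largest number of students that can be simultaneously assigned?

Unit-capacity flow: source→left, listed edges, right→sink; max matching = max flow.
Augmenting path A1→B1 (+1); matched 1.
Augmenting path A2→B1→A1→B2 (+1); matched 2.
No augmenting path remains; maximum matching = 2.
König certificate: {A1, B1} is a vertex cover of size 2 (every listed pair touches it), so no matching can be larger.

2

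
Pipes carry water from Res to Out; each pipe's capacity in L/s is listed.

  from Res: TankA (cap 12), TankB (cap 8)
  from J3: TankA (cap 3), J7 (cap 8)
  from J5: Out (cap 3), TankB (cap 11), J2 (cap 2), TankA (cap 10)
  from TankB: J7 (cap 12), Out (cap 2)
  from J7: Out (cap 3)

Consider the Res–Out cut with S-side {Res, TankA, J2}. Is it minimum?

Given cut capacity: 8 = 8.
Augment Res→TankB→Out: bottleneck 2, flow now 2.
Augment Res→TankB→J7→Out: bottleneck 3, flow now 5.
No augmenting path remains; maximum flow = 5.
In the residual graph, reachable from Res: {Res, TankA, TankB, J7}.
Min-cut edges: TankB→Out (2), J7→Out (3); capacity 2 + 3 = 5.
Cut capacity 8 exceeds the max flow 5, so it is not minimum.

No — its capacity is 8, but the minimum cut has capacity 5.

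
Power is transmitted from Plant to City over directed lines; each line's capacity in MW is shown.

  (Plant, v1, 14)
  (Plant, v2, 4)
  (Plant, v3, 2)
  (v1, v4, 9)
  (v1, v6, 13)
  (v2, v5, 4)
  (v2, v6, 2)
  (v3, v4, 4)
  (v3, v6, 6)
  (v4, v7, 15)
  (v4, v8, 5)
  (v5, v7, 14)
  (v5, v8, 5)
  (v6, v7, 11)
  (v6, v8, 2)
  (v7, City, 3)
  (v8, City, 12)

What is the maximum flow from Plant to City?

Augment Plant→v1→v4→v7→City: bottleneck 3, flow now 3.
Augment Plant→v1→v4→v8→City: bottleneck 5, flow now 8.
Augment Plant→v1→v6→v8→City: bottleneck 2, flow now 10.
Augment Plant→v2→v5→v8→City: bottleneck 4, flow now 14.
No augmenting path remains; maximum flow = 14.
In the residual graph, reachable from Plant: {Plant, v1, v3, v4, v6, v7}.
Min-cut edges: Plant→v2 (4), v4→v8 (5), v6→v8 (2), v7→City (3); capacity 4 + 5 + 2 + 3 = 14.
This cut is saturated, so no flow can exceed 14.

14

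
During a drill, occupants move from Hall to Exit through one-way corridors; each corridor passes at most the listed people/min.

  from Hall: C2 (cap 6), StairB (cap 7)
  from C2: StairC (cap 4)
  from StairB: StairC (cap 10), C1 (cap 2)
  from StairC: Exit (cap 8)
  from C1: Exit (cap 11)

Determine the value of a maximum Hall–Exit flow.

Augment Hall→C2→StairC→Exit: bottleneck 4, flow now 4.
Augment Hall→StairB→StairC→Exit: bottleneck 4, flow now 8.
Augment Hall→StairB→C1→Exit: bottleneck 2, flow now 10.
No augmenting path remains; maximum flow = 10.
In the residual graph, reachable from Hall: {Hall, C2, StairB, StairC}.
Min-cut edges: StairB→C1 (2), StairC→Exit (8); capacity 2 + 8 = 10.
This cut is saturated, so no flow can exceed 10.

10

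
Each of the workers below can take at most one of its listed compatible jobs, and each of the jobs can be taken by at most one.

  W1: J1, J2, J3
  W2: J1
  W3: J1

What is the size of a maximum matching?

2

Unit-capacity flow: source→left, listed edges, right→sink; max matching = max flow.
Augmenting path W1→J1 (+1); matched 1.
Augmenting path W2→J1→W1→J2 (+1); matched 2.
No augmenting path remains; maximum matching = 2.
König certificate: {W1, J1} is a vertex cover of size 2 (every listed pair touches it), so no matching can be larger.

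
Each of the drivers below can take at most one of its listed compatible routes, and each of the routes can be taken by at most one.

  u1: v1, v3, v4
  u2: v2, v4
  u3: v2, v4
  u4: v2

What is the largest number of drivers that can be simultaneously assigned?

3

Unit-capacity flow: source→left, listed edges, right→sink; max matching = max flow.
Augmenting path u1→v1 (+1); matched 1.
Augmenting path u2→v2 (+1); matched 2.
Augmenting path u3→v4 (+1); matched 3.
No augmenting path remains; maximum matching = 3.
König certificate: {u1, v2, v4} is a vertex cover of size 3 (every listed pair touches it), so no matching can be larger.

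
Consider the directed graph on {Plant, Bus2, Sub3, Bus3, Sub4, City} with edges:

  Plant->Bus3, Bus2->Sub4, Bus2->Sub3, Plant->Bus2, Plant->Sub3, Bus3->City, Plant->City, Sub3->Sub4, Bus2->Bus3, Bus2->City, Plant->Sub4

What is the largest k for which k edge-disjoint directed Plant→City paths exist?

3

Assign every edge capacity 1; by Menger, the answer equals the max flow.
Path Plant→City (+1); total 1.
Path Plant→Bus2→City (+1); total 2.
Path Plant→Bus3→City (+1); total 3.
No residual Plant→City path; max flow = 3.
Certifying cut of size 3: {Plant→Bus2, Plant→Bus3, Plant→City}.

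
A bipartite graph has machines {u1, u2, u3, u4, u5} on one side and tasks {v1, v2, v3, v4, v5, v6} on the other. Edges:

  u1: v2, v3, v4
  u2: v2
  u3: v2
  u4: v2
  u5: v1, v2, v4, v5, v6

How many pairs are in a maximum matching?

3

Unit-capacity flow: source→left, listed edges, right→sink; max matching = max flow.
Augmenting path u1→v2 (+1); matched 1.
Augmenting path u5→v1 (+1); matched 2.
Augmenting path u2→v2→u1→v3 (+1); matched 3.
No augmenting path remains; maximum matching = 3.
König certificate: {u1, u5, v2} is a vertex cover of size 3 (every listed pair touches it), so no matching can be larger.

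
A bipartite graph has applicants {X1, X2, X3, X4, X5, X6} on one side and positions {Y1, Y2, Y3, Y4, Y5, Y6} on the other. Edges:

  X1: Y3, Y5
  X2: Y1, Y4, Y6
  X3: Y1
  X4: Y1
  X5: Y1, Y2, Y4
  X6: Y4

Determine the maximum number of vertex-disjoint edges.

Unit-capacity flow: source→left, listed edges, right→sink; max matching = max flow.
Augmenting path X1→Y3 (+1); matched 1.
Augmenting path X2→Y1 (+1); matched 2.
Augmenting path X5→Y2 (+1); matched 3.
Augmenting path X6→Y4 (+1); matched 4.
Augmenting path X3→Y1→X2→Y6 (+1); matched 5.
No augmenting path remains; maximum matching = 5.
König certificate: {X1, X2, X5, X6, Y1} is a vertex cover of size 5 (every listed pair touches it), so no matching can be larger.

5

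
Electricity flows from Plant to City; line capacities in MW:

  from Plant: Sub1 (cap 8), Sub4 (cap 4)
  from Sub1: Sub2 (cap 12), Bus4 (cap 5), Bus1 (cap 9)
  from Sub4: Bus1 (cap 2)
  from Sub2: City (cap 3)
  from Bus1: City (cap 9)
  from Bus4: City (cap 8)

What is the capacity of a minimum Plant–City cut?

10

Augment Plant→Sub1→Sub2→City: bottleneck 3, flow now 3.
Augment Plant→Sub1→Bus1→City: bottleneck 5, flow now 8.
Augment Plant→Sub4→Bus1→City: bottleneck 2, flow now 10.
No augmenting path remains; maximum flow = 10.
By max-flow min-cut, the minimum cut capacity equals the max flow.
In the residual graph, reachable from Plant: {Plant, Sub4}.
Min-cut edges: Plant→Sub1 (8), Sub4→Bus1 (2); capacity 8 + 2 = 10.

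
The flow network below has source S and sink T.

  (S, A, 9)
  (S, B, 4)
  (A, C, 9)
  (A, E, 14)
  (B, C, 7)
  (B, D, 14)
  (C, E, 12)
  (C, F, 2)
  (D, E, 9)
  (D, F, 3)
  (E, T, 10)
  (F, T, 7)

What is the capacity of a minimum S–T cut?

Augment S→A→E→T: bottleneck 9, flow now 9.
Augment S→B→C→E→T: bottleneck 1, flow now 10.
Augment S→B→C→F→T: bottleneck 2, flow now 12.
Augment S→B→D→F→T: bottleneck 1, flow now 13.
No augmenting path remains; maximum flow = 13.
By max-flow min-cut, the minimum cut capacity equals the max flow.
In the residual graph, reachable from S: {S}.
Min-cut edges: S→A (9), S→B (4); capacity 9 + 4 = 13.

13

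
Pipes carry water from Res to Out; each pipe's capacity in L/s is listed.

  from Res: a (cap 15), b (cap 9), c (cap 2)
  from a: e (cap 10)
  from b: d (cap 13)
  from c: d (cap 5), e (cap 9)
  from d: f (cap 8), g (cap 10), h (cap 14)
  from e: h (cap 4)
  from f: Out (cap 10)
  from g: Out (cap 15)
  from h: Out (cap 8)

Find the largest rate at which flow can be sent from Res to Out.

Augment Res→a→e→h→Out: bottleneck 4, flow now 4.
Augment Res→b→d→f→Out: bottleneck 8, flow now 12.
Augment Res→b→d→g→Out: bottleneck 1, flow now 13.
Augment Res→c→d→g→Out: bottleneck 2, flow now 15.
No augmenting path remains; maximum flow = 15.
In the residual graph, reachable from Res: {Res, a, e}.
Min-cut edges: Res→b (9), Res→c (2), e→h (4); capacity 9 + 2 + 4 = 15.
This cut is saturated, so no flow can exceed 15.

15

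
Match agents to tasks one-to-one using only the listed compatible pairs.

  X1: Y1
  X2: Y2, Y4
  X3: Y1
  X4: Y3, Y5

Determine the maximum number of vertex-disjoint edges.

3

Unit-capacity flow: source→left, listed edges, right→sink; max matching = max flow.
Augmenting path X1→Y1 (+1); matched 1.
Augmenting path X2→Y2 (+1); matched 2.
Augmenting path X4→Y3 (+1); matched 3.
No augmenting path remains; maximum matching = 3.
König certificate: {X2, X4, Y1} is a vertex cover of size 3 (every listed pair touches it), so no matching can be larger.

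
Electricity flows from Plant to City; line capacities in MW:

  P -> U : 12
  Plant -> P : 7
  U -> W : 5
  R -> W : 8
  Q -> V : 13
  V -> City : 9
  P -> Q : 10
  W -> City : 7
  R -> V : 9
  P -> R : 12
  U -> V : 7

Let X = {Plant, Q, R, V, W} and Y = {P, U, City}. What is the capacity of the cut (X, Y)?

23

Edges leaving {Plant, Q, R, V, W}: Plant→P (7), V→City (9), W→City (7).
Cut capacity = 7 + 9 + 7 = 23.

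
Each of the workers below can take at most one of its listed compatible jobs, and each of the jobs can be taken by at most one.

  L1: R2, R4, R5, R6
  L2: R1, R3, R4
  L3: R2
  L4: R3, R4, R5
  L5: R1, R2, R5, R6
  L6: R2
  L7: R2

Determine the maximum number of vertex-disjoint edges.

Unit-capacity flow: source→left, listed edges, right→sink; max matching = max flow.
Augmenting path L1→R2 (+1); matched 1.
Augmenting path L2→R1 (+1); matched 2.
Augmenting path L4→R3 (+1); matched 3.
Augmenting path L5→R5 (+1); matched 4.
Augmenting path L3→R2→L1→R4 (+1); matched 5.
No augmenting path remains; maximum matching = 5.
König certificate: {L1, L2, L4, L5, R2} is a vertex cover of size 5 (every listed pair touches it), so no matching can be larger.

5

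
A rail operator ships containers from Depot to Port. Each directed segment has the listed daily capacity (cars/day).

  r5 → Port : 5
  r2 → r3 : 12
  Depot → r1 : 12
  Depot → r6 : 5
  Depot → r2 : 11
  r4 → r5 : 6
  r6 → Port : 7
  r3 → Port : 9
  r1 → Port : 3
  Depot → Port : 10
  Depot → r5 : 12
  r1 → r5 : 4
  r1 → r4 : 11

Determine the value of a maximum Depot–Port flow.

32

Augment Depot→Port: bottleneck 10, flow now 10.
Augment Depot→r1→Port: bottleneck 3, flow now 13.
Augment Depot→r5→Port: bottleneck 5, flow now 18.
Augment Depot→r6→Port: bottleneck 5, flow now 23.
Augment Depot→r2→r3→Port: bottleneck 9, flow now 32.
No augmenting path remains; maximum flow = 32.
In the residual graph, reachable from Depot: {Depot, r1, r2, r3, r4, r5}.
Min-cut edges: Depot→r6 (5), Depot→Port (10), r1→Port (3), r3→Port (9), r5→Port (5); capacity 5 + 10 + 3 + 9 + 5 = 32.
This cut is saturated, so no flow can exceed 32.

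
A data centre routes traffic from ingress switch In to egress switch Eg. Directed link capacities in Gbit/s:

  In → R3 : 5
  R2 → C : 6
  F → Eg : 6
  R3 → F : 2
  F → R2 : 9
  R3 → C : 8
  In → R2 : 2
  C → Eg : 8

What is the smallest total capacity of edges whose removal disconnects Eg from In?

Augment In→R3→F→Eg: bottleneck 2, flow now 2.
Augment In→R3→C→Eg: bottleneck 3, flow now 5.
Augment In→R2→C→Eg: bottleneck 2, flow now 7.
No augmenting path remains; maximum flow = 7.
By max-flow min-cut, the minimum cut capacity equals the max flow.
In the residual graph, reachable from In: {In}.
Min-cut edges: In→R3 (5), In→R2 (2); capacity 5 + 2 = 7.

7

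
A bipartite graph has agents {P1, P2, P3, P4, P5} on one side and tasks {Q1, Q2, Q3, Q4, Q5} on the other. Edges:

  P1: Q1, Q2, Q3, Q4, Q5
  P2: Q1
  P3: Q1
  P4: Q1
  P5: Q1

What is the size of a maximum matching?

2

Unit-capacity flow: source→left, listed edges, right→sink; max matching = max flow.
Augmenting path P1→Q1 (+1); matched 1.
Augmenting path P2→Q1→P1→Q2 (+1); matched 2.
No augmenting path remains; maximum matching = 2.
König certificate: {P1, Q1} is a vertex cover of size 2 (every listed pair touches it), so no matching can be larger.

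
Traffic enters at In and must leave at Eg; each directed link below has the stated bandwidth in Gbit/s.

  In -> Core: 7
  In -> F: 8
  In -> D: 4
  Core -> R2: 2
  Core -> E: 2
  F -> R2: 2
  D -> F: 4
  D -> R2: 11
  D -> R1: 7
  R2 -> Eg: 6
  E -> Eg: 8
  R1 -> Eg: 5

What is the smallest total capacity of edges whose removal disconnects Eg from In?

Augment In→Core→R2→Eg: bottleneck 2, flow now 2.
Augment In→Core→E→Eg: bottleneck 2, flow now 4.
Augment In→F→R2→Eg: bottleneck 2, flow now 6.
Augment In→D→R2→Eg: bottleneck 2, flow now 8.
Augment In→D→R1→Eg: bottleneck 2, flow now 10.
No augmenting path remains; maximum flow = 10.
By max-flow min-cut, the minimum cut capacity equals the max flow.
In the residual graph, reachable from In: {In, Core, F}.
Min-cut edges: In→D (4), Core→R2 (2), Core→E (2), F→R2 (2); capacity 4 + 2 + 2 + 2 = 10.

10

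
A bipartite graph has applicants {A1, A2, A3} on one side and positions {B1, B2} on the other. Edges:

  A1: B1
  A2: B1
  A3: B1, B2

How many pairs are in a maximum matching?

Unit-capacity flow: source→left, listed edges, right→sink; max matching = max flow.
Augmenting path A1→B1 (+1); matched 1.
Augmenting path A3→B2 (+1); matched 2.
No augmenting path remains; maximum matching = 2.
König certificate: {A3, B1} is a vertex cover of size 2 (every listed pair touches it), so no matching can be larger.

2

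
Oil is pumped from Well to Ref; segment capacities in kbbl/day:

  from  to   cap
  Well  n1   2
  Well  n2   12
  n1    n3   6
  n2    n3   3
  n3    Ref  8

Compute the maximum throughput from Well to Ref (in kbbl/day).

Augment Well→n1→n3→Ref: bottleneck 2, flow now 2.
Augment Well→n2→n3→Ref: bottleneck 3, flow now 5.
No augmenting path remains; maximum flow = 5.
In the residual graph, reachable from Well: {Well, n2}.
Min-cut edges: Well→n1 (2), n2→n3 (3); capacity 2 + 3 = 5.
This cut is saturated, so no flow can exceed 5.

5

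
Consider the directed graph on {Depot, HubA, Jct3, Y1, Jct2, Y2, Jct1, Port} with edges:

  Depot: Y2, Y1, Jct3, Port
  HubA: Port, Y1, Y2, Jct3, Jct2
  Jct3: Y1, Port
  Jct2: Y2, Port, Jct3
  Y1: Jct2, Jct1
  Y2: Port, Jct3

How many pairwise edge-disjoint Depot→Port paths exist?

Assign every edge capacity 1; by Menger, the answer equals the max flow.
Path Depot→Port (+1); total 1.
Path Depot→Jct3→Port (+1); total 2.
Path Depot→Y2→Port (+1); total 3.
Path Depot→Y1→Jct2→Port (+1); total 4.
No residual Depot→Port path; max flow = 4.
Certifying cut of size 4: {Depot→Jct3, Depot→Port, Depot→Y1, Depot→Y2}.

4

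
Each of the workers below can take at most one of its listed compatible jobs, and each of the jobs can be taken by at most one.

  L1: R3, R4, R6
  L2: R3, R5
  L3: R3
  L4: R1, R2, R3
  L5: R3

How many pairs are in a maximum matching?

4

Unit-capacity flow: source→left, listed edges, right→sink; max matching = max flow.
Augmenting path L1→R3 (+1); matched 1.
Augmenting path L2→R5 (+1); matched 2.
Augmenting path L4→R1 (+1); matched 3.
Augmenting path L3→R3→L1→R4 (+1); matched 4.
No augmenting path remains; maximum matching = 4.
König certificate: {L1, L2, L4, R3} is a vertex cover of size 4 (every listed pair touches it), so no matching can be larger.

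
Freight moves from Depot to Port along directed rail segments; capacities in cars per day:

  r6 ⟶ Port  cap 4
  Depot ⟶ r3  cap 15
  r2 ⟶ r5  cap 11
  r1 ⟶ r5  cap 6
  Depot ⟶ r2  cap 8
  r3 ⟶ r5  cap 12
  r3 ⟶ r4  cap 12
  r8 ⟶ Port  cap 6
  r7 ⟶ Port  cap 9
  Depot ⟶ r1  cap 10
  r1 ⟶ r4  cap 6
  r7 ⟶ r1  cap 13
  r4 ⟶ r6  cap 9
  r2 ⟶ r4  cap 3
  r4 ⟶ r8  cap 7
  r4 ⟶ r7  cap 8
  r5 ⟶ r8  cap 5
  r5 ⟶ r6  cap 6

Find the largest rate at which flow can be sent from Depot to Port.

18

Augment Depot→r1→r4→r6→Port: bottleneck 4, flow now 4.
Augment Depot→r1→r4→r7→Port: bottleneck 2, flow now 6.
Augment Depot→r1→r5→r8→Port: bottleneck 4, flow now 10.
Augment Depot→r2→r4→r7→Port: bottleneck 3, flow now 13.
Augment Depot→r2→r5→r8→Port: bottleneck 1, flow now 14.
Augment Depot→r3→r4→r7→Port: bottleneck 3, flow now 17.
Augment Depot→r3→r4→r8→Port: bottleneck 1, flow now 18.
No augmenting path remains; maximum flow = 18.
In the residual graph, reachable from Depot: {Depot, r1, r2, r3, r4, r5, r6, r8}.
Min-cut edges: r4→r7 (8), r6→Port (4), r8→Port (6); capacity 8 + 4 + 6 = 18.
This cut is saturated, so no flow can exceed 18.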